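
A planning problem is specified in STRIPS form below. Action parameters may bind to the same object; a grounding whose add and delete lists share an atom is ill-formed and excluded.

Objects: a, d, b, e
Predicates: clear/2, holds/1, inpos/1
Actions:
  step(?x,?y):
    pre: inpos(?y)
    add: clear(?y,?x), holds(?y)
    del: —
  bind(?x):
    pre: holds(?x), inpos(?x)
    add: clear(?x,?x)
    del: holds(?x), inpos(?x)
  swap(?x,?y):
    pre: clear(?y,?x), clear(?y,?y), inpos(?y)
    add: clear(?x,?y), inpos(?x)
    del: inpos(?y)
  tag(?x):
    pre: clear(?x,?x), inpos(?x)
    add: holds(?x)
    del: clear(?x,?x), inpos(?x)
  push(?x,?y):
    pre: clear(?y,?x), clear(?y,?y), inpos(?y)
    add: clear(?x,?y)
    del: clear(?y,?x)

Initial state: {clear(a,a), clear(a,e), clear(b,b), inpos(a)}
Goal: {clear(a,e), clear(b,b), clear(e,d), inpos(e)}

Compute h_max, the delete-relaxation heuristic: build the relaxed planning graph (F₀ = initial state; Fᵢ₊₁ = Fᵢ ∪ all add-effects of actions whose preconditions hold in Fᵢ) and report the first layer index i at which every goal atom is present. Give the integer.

2

F0 = init (4 atoms)
F1 = F0 ∪ {clear(a,b), clear(a,d), clear(e,a), holds(a), inpos(e)}  (9 atoms)
F2 = F1 ∪ {clear(b,a), clear(d,a), clear(e,b), clear(e,d), clear(e,e), holds(e), inpos(b), inpos(d)}  (17 atoms)
goal ⊆ F2  ⇒  h_max = 2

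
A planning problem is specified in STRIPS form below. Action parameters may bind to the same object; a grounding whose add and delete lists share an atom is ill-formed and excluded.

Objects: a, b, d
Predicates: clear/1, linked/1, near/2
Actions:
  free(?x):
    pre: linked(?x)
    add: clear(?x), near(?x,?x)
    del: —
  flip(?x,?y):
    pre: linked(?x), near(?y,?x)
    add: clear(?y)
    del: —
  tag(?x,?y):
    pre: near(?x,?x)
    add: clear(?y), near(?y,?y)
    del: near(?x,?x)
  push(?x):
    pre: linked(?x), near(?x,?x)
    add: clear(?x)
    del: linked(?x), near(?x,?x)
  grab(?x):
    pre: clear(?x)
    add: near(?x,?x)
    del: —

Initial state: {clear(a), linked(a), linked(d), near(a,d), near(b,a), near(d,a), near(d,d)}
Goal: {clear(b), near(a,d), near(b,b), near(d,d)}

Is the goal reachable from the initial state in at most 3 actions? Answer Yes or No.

1. free(a)  →  {clear(a), linked(a), linked(d), near(a,a), near(a,d), near(b,a), near(d,a), near(d,d)}
2. tag(a,b)  →  {clear(a), clear(b), linked(a), linked(d), near(a,d), near(b,a), near(b,b), near(d,a), near(d,d)}
optimal plan length = 2; 2 ≤ 3

Yes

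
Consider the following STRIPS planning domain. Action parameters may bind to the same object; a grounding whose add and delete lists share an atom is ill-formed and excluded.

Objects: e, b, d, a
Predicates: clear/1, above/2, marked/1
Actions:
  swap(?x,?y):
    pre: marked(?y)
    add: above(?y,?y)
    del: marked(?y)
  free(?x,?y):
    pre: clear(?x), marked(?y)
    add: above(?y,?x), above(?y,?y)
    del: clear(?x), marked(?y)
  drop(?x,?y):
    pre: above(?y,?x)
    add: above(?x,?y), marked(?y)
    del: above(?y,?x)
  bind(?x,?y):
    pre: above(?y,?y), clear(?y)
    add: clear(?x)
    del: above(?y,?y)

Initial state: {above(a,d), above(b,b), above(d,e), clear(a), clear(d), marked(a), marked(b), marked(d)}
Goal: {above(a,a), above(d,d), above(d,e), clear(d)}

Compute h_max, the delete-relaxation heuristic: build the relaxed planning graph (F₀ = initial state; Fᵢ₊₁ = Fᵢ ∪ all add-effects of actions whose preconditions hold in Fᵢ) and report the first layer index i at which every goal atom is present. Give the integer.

F0 = init (8 atoms)
F1 = F0 ∪ {above(a,a), above(b,a), above(b,d), above(d,a), above(d,d), above(e,d)}  (14 atoms)
goal ⊆ F1  ⇒  h_max = 1

1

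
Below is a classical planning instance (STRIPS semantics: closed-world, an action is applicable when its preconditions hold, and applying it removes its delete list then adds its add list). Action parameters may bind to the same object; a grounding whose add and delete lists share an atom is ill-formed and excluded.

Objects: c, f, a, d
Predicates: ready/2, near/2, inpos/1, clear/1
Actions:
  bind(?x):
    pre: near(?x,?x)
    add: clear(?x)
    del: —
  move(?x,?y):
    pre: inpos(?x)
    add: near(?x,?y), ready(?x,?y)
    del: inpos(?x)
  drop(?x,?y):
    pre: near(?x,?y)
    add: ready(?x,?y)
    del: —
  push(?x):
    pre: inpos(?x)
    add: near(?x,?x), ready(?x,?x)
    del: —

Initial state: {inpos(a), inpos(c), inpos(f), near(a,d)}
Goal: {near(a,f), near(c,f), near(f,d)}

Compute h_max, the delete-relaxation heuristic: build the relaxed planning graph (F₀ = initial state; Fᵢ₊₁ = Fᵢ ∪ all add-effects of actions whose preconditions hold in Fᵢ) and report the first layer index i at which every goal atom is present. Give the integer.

F0 = init (4 atoms)
F1 = F0 ∪ {near(a,a), near(a,c), near(a,f), near(c,a), near(c,c), near(c,d), near(c,f), near(f,a), near(f,c), near(f,d), near(f,f), ready(a,a), ready(a,c), ready(a,d), ready(a,f), ready(c,a), ready(c,c), ready(c,d), ready(c,f), ready(f,a), ready(f,c), ready(f,d), ready(f,f)}  (27 atoms)
goal ⊆ F1  ⇒  h_max = 1

1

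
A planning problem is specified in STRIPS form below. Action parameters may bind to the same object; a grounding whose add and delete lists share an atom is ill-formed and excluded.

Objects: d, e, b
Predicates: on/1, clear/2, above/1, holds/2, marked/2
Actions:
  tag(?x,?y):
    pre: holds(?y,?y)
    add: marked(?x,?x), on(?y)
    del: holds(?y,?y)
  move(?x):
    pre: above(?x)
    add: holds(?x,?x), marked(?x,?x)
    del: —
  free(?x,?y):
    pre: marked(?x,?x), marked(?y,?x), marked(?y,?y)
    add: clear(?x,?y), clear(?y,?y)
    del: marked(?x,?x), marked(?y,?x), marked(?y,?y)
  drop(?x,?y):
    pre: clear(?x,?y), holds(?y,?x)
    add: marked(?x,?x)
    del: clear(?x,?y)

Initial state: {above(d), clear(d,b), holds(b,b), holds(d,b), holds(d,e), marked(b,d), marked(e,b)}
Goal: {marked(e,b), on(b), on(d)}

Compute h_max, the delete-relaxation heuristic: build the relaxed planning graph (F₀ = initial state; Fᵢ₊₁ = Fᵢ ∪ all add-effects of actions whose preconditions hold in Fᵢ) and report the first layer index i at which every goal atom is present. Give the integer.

F0 = init (7 atoms)
F1 = F0 ∪ {holds(d,d), marked(b,b), marked(d,d), marked(e,e), on(b)}  (12 atoms)
F2 = F1 ∪ {clear(b,b), clear(b,e), clear(d,d), clear(e,e), on(d)}  (17 atoms)
goal ⊆ F2  ⇒  h_max = 2

2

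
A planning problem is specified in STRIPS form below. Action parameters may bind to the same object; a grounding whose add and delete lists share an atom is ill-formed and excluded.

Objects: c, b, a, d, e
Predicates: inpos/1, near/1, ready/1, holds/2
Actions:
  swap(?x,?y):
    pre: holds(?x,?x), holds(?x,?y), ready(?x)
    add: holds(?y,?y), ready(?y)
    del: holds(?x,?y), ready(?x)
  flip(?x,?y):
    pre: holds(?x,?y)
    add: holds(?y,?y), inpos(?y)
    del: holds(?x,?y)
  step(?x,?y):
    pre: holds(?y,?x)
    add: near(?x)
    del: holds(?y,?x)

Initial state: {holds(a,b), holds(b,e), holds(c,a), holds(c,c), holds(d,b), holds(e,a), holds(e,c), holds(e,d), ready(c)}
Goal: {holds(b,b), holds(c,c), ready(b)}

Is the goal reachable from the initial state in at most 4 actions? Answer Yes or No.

1. swap(c,a)  →  {holds(a,a), holds(a,b), holds(b,e), holds(c,c), holds(d,b), holds(e,a), holds(e,c), holds(e,d), ready(a)}
2. swap(a,b)  →  {holds(a,a), holds(b,b), holds(b,e), holds(c,c), holds(d,b), holds(e,a), holds(e,c), holds(e,d), ready(b)}
optimal plan length = 2; 2 ≤ 4

Yes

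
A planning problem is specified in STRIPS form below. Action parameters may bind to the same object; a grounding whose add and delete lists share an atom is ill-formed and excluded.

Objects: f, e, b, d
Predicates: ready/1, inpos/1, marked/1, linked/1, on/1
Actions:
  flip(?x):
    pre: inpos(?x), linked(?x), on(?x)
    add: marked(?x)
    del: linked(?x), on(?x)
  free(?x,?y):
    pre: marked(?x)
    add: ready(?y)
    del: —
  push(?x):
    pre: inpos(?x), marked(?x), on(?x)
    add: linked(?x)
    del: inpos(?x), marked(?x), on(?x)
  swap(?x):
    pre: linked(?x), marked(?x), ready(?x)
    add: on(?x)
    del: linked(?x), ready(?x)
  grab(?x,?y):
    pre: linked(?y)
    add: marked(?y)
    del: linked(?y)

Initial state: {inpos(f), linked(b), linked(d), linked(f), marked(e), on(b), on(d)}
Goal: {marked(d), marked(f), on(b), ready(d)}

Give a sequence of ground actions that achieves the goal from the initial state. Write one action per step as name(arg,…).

free(e,d); grab(f,f); grab(f,d)

1. free(e,d)  →  {inpos(f), linked(b), linked(d), linked(f), marked(e), on(b), on(d), ready(d)}
2. grab(f,f)  →  {inpos(f), linked(b), linked(d), marked(e), marked(f), on(b), on(d), ready(d)}
3. grab(f,d)  →  {inpos(f), linked(b), marked(d), marked(e), marked(f), on(b), on(d), ready(d)}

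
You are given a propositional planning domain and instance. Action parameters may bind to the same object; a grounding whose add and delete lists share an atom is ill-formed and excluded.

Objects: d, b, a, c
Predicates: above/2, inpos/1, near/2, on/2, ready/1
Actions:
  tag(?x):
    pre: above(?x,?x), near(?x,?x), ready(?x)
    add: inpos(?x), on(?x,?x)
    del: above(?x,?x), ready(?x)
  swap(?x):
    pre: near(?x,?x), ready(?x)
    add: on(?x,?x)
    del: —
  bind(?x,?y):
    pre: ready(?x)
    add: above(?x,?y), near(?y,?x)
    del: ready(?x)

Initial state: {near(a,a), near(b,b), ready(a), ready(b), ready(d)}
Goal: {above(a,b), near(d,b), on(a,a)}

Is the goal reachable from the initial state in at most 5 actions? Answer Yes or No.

1. swap(a)  →  {near(a,a), near(b,b), on(a,a), ready(a), ready(b), ready(d)}
2. bind(b,d)  →  {above(b,d), near(a,a), near(b,b), near(d,b), on(a,a), ready(a), ready(d)}
3. bind(a,b)  →  {above(a,b), above(b,d), near(a,a), near(b,a), near(b,b), near(d,b), on(a,a), ready(d)}
optimal plan length = 3; 3 ≤ 5

Yes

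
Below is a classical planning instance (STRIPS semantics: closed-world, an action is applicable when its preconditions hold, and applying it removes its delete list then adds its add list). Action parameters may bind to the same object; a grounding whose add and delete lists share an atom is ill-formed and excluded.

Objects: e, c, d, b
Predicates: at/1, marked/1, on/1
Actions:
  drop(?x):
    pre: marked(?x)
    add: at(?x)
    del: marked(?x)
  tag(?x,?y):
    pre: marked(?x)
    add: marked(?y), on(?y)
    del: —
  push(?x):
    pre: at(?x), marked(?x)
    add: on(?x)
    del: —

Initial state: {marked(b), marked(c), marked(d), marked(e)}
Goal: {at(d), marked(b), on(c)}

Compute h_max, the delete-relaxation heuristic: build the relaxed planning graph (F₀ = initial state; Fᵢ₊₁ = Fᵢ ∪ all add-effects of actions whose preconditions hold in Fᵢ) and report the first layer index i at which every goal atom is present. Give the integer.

F0 = init (4 atoms)
F1 = F0 ∪ {at(b), at(c), at(d), at(e), on(b), on(c), on(d), on(e)}  (12 atoms)
goal ⊆ F1  ⇒  h_max = 1

1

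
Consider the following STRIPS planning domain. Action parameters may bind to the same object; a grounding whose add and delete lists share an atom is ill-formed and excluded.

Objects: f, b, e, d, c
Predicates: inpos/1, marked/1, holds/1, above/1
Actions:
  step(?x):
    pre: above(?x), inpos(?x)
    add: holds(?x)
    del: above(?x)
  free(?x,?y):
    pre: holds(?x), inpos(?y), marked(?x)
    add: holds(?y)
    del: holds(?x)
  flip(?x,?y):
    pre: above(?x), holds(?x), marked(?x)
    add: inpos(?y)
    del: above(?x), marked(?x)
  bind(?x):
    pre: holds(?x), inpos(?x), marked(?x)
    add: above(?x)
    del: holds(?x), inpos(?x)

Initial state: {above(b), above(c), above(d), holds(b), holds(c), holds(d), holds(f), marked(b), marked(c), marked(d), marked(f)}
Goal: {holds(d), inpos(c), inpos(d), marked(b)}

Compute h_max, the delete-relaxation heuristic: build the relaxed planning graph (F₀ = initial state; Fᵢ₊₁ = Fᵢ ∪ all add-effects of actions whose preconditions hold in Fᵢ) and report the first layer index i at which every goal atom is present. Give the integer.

F0 = init (11 atoms)
F1 = F0 ∪ {inpos(b), inpos(c), inpos(d), inpos(e), inpos(f)}  (16 atoms)
goal ⊆ F1  ⇒  h_max = 1

1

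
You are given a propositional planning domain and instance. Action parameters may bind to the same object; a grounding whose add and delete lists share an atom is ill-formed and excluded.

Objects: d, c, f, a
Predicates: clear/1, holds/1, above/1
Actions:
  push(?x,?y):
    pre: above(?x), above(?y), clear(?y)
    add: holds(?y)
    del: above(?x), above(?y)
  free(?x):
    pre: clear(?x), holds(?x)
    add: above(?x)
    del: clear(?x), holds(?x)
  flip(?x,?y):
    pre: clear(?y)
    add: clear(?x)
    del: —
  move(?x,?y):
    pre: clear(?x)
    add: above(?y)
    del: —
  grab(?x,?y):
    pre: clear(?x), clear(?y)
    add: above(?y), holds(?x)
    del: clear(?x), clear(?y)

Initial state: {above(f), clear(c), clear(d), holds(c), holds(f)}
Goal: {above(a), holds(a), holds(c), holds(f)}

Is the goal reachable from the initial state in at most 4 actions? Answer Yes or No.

1. flip(a,d)  →  {above(f), clear(a), clear(c), clear(d), holds(c), holds(f)}
2. grab(a,a)  →  {above(a), above(f), clear(c), clear(d), holds(a), holds(c), holds(f)}
optimal plan length = 2; 2 ≤ 4

Yes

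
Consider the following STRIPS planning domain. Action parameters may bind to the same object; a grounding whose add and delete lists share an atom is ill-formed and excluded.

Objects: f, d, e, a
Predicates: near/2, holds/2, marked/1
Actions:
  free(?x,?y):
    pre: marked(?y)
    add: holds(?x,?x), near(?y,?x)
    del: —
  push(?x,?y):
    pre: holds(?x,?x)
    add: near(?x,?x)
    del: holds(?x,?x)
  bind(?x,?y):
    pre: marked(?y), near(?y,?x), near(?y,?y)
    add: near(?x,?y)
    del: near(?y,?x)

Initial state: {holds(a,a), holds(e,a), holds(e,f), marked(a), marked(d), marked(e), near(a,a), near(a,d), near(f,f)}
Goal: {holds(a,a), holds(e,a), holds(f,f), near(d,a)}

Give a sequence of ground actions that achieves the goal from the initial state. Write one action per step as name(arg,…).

free(f,d); free(a,d)

1. free(f,d)  →  {holds(a,a), holds(e,a), holds(e,f), holds(f,f), marked(a), marked(d), marked(e), near(a,a), near(a,d), near(d,f), near(f,f)}
2. free(a,d)  →  {holds(a,a), holds(e,a), holds(e,f), holds(f,f), marked(a), marked(d), marked(e), near(a,a), near(a,d), near(d,a), near(d,f), near(f,f)}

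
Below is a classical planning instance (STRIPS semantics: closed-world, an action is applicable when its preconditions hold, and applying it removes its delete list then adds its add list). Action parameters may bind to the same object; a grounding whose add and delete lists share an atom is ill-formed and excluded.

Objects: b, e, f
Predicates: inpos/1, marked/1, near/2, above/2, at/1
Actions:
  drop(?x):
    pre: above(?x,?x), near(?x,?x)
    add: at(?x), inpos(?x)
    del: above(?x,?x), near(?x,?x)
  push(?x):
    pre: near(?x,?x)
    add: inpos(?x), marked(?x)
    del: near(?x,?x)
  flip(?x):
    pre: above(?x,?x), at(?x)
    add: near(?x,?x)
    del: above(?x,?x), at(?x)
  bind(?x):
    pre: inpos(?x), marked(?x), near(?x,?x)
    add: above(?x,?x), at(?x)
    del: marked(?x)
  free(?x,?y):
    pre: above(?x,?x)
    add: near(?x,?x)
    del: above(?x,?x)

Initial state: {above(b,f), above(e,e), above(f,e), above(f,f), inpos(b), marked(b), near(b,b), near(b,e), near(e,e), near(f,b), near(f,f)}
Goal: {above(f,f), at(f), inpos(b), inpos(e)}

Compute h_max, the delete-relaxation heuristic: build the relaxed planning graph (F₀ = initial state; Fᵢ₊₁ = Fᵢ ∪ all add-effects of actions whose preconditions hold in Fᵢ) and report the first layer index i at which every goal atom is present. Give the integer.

1

F0 = init (11 atoms)
F1 = F0 ∪ {above(b,b), at(b), at(e), at(f), inpos(e), inpos(f), marked(e), marked(f)}  (19 atoms)
goal ⊆ F1  ⇒  h_max = 1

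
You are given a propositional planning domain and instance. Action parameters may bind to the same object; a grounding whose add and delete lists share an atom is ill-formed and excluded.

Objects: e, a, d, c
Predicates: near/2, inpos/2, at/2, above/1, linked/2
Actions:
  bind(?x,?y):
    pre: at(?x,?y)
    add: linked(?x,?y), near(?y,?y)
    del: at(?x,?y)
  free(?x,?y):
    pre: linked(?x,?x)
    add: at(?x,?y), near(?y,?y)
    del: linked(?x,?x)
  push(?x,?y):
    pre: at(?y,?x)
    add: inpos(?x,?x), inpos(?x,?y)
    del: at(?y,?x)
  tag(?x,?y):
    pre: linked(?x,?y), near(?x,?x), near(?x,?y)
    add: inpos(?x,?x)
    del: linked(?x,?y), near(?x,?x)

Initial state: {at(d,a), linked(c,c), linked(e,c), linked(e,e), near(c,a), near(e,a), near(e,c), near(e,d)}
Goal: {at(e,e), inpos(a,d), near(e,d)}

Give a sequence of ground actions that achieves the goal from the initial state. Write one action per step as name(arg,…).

1. free(e,e)  →  {at(d,a), at(e,e), linked(c,c), linked(e,c), near(c,a), near(e,a), near(e,c), near(e,d), near(e,e)}
2. push(a,d)  →  {at(e,e), inpos(a,a), inpos(a,d), linked(c,c), linked(e,c), near(c,a), near(e,a), near(e,c), near(e,d), near(e,e)}

free(e,e); push(a,d)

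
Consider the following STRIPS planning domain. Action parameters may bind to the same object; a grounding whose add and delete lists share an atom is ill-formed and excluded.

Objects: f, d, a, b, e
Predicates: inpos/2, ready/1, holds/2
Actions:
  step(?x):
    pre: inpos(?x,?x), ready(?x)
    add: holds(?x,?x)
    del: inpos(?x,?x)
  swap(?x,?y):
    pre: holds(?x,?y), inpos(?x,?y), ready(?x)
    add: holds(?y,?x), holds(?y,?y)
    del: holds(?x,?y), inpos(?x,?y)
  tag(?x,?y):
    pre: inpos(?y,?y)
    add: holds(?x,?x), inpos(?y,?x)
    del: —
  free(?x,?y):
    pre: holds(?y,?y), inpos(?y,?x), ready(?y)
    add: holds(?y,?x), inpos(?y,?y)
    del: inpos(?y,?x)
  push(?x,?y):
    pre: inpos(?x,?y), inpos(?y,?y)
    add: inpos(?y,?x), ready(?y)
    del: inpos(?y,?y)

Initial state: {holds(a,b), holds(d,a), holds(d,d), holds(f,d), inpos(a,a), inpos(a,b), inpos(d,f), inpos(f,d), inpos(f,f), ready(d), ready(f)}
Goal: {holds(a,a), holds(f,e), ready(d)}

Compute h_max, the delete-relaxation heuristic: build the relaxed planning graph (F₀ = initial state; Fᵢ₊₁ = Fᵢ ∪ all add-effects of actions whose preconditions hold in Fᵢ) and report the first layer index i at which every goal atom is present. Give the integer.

F0 = init (11 atoms)
F1 = F0 ∪ {holds(a,a), holds(b,b), holds(d,f), holds(e,e), holds(f,f), inpos(a,d), inpos(a,e), inpos(a,f), inpos(d,d), inpos(f,a), inpos(f,b), inpos(f,e)}  (23 atoms)
F2 = F1 ∪ {holds(f,a), holds(f,b), holds(f,e), inpos(d,a), inpos(d,b), inpos(d,e), ready(a)}  (30 atoms)
goal ⊆ F2  ⇒  h_max = 2

2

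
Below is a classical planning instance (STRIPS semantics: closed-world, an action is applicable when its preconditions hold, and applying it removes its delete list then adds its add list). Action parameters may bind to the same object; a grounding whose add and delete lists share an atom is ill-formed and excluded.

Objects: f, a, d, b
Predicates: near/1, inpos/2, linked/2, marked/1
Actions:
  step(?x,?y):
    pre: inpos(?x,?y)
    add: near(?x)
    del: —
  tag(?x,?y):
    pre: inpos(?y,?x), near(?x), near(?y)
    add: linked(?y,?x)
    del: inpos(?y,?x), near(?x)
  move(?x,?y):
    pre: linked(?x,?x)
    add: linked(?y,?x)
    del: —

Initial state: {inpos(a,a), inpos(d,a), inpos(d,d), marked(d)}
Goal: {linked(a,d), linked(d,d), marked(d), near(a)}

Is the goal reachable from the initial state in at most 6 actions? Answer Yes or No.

1. step(a,a)  →  {inpos(a,a), inpos(d,a), inpos(d,d), marked(d), near(a)}
2. step(d,a)  →  {inpos(a,a), inpos(d,a), inpos(d,d), marked(d), near(a), near(d)}
3. tag(d,d)  →  {inpos(a,a), inpos(d,a), linked(d,d), marked(d), near(a)}
4. move(d,a)  →  {inpos(a,a), inpos(d,a), linked(a,d), linked(d,d), marked(d), near(a)}
optimal plan length = 4; 4 ≤ 6

Yes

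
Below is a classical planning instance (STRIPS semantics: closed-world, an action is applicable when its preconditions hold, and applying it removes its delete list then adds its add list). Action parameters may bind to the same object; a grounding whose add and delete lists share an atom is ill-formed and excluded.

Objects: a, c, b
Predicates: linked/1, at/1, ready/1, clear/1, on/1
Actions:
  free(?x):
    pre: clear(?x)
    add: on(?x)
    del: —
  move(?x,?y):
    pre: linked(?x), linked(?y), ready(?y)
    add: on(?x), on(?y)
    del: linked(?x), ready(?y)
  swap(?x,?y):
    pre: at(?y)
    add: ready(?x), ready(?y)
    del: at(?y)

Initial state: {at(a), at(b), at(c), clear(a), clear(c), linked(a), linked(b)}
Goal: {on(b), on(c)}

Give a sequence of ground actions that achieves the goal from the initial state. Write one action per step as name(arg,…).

1. free(c)  →  {at(a), at(b), at(c), clear(a), clear(c), linked(a), linked(b), on(c)}
2. swap(a,a)  →  {at(b), at(c), clear(a), clear(c), linked(a), linked(b), on(c), ready(a)}
3. move(b,a)  →  {at(b), at(c), clear(a), clear(c), linked(a), on(a), on(b), on(c)}

free(c); swap(a,a); move(b,a)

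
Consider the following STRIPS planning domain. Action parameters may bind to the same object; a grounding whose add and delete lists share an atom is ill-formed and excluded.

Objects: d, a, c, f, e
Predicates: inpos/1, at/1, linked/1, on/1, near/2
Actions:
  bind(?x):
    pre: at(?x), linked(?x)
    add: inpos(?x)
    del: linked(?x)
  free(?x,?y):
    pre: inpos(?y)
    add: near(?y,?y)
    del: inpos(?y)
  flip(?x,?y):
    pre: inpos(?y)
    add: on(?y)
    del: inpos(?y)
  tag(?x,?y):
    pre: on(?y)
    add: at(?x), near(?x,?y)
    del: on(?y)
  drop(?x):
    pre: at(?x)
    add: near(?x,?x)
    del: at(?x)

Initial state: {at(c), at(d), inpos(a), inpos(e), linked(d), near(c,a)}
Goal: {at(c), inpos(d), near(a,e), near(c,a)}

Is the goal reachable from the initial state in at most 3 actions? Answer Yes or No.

1. bind(d)  →  {at(c), at(d), inpos(a), inpos(d), inpos(e), near(c,a)}
2. flip(d,e)  →  {at(c), at(d), inpos(a), inpos(d), near(c,a), on(e)}
3. tag(a,e)  →  {at(a), at(c), at(d), inpos(a), inpos(d), near(a,e), near(c,a)}
optimal plan length = 3; 3 ≤ 3

Yes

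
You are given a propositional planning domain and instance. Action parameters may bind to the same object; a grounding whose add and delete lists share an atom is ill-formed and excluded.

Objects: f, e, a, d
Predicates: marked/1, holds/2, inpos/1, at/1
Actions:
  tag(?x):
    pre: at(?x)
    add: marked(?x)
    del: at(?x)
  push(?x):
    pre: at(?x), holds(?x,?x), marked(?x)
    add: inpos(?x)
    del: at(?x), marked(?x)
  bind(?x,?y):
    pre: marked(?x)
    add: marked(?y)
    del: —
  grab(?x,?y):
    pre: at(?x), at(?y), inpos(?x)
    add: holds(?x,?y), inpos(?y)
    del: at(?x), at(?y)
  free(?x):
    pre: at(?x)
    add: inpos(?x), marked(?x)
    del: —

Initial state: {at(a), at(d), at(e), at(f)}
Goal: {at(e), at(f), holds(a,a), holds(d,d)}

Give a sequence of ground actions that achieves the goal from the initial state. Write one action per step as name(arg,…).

free(a); grab(a,a); free(d); grab(d,d)

1. free(a)  →  {at(a), at(d), at(e), at(f), inpos(a), marked(a)}
2. grab(a,a)  →  {at(d), at(e), at(f), holds(a,a), inpos(a), marked(a)}
3. free(d)  →  {at(d), at(e), at(f), holds(a,a), inpos(a), inpos(d), marked(a), marked(d)}
4. grab(d,d)  →  {at(e), at(f), holds(a,a), holds(d,d), inpos(a), inpos(d), marked(a), marked(d)}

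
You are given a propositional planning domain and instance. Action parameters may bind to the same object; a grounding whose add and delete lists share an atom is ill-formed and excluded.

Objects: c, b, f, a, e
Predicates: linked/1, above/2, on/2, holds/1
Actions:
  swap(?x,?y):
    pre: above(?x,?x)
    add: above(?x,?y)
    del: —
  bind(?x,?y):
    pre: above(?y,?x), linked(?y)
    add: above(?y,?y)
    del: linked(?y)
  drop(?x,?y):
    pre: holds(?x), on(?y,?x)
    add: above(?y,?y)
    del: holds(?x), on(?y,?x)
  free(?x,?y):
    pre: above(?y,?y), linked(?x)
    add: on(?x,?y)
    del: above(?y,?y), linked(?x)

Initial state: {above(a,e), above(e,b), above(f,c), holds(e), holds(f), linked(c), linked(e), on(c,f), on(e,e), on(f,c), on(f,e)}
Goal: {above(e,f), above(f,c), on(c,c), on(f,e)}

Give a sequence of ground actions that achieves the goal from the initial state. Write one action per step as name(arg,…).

1. bind(b,e)  →  {above(a,e), above(e,b), above(e,e), above(f,c), holds(e), holds(f), linked(c), on(c,f), on(e,e), on(f,c), on(f,e)}
2. swap(e,f)  →  {above(a,e), above(e,b), above(e,e), above(e,f), above(f,c), holds(e), holds(f), linked(c), on(c,f), on(e,e), on(f,c), on(f,e)}
3. drop(f,c)  →  {above(a,e), above(c,c), above(e,b), above(e,e), above(e,f), above(f,c), holds(e), linked(c), on(e,e), on(f,c), on(f,e)}
4. free(c,c)  →  {above(a,e), above(e,b), above(e,e), above(e,f), above(f,c), holds(e), on(c,c), on(e,e), on(f,c), on(f,e)}

bind(b,e); swap(e,f); drop(f,c); free(c,c)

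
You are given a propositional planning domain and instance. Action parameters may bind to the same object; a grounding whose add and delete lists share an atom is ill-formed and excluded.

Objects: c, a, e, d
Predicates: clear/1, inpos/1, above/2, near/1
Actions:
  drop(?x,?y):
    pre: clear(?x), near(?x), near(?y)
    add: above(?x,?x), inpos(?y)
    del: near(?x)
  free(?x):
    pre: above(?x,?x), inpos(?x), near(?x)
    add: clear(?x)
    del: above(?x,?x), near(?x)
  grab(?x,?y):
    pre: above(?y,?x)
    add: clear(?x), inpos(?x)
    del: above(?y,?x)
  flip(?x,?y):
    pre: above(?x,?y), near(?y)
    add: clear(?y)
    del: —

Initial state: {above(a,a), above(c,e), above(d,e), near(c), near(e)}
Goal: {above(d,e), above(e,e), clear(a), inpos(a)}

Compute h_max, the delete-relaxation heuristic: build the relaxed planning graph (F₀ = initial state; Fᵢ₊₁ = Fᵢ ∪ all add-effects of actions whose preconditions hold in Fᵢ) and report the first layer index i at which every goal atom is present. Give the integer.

F0 = init (5 atoms)
F1 = F0 ∪ {clear(a), clear(e), inpos(a), inpos(e)}  (9 atoms)
F2 = F1 ∪ {above(e,e), inpos(c)}  (11 atoms)
goal ⊆ F2  ⇒  h_max = 2

2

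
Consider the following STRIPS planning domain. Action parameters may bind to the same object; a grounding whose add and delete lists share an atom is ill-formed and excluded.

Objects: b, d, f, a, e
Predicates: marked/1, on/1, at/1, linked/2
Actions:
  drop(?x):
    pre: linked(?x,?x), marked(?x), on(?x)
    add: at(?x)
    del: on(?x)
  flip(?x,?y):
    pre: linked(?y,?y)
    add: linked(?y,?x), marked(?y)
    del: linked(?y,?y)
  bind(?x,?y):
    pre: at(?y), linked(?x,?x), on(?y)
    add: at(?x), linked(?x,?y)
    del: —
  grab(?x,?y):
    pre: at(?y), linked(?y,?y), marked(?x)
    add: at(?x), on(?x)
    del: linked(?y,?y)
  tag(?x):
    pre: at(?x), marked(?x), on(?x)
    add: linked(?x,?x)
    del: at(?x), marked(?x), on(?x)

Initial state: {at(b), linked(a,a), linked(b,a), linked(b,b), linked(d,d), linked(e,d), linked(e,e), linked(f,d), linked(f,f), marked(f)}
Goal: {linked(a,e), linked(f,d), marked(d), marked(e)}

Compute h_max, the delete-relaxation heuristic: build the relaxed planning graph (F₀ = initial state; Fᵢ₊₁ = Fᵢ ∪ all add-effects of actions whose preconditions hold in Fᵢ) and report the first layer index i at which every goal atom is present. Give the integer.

F0 = init (10 atoms)
F1 = F0 ∪ {at(f), linked(a,b), linked(a,d), linked(a,e), linked(a,f), linked(b,d), linked(b,e), linked(b,f), linked(d,a), linked(d,b), linked(d,e), linked(d,f), linked(e,a), linked(e,b), linked(e,f), linked(f,a), linked(f,b), linked(f,e), marked(a), marked(b), marked(d), marked(e), on(f)}  (33 atoms)
goal ⊆ F1  ⇒  h_max = 1

1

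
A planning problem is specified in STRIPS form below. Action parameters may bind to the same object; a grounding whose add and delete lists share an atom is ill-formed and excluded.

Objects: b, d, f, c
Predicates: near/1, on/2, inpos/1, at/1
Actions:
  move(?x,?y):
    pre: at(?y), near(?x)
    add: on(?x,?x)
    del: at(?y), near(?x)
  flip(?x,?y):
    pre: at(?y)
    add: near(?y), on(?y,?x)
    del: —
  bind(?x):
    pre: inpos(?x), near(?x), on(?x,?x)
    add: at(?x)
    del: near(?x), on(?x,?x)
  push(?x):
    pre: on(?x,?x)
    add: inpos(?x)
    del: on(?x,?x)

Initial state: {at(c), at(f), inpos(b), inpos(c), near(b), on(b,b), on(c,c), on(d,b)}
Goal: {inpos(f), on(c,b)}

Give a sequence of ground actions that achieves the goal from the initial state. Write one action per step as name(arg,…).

1. flip(b,c)  →  {at(c), at(f), inpos(b), inpos(c), near(b), near(c), on(b,b), on(c,b), on(c,c), on(d,b)}
2. flip(f,f)  →  {at(c), at(f), inpos(b), inpos(c), near(b), near(c), near(f), on(b,b), on(c,b), on(c,c), on(d,b), on(f,f)}
3. push(f)  →  {at(c), at(f), inpos(b), inpos(c), inpos(f), near(b), near(c), near(f), on(b,b), on(c,b), on(c,c), on(d,b)}

flip(b,c); flip(f,f); push(f)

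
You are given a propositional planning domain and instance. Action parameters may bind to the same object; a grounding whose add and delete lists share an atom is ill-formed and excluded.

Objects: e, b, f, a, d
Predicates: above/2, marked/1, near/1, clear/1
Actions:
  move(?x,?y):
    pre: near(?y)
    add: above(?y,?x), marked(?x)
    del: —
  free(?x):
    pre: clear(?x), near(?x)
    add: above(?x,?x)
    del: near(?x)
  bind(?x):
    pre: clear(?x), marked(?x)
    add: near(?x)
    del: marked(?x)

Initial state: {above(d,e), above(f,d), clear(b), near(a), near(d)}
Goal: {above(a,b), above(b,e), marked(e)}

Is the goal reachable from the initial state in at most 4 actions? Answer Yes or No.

Yes

1. move(b,a)  →  {above(a,b), above(d,e), above(f,d), clear(b), marked(b), near(a), near(d)}
2. bind(b)  →  {above(a,b), above(d,e), above(f,d), clear(b), near(a), near(b), near(d)}
3. move(e,b)  →  {above(a,b), above(b,e), above(d,e), above(f,d), clear(b), marked(e), near(a), near(b), near(d)}
optimal plan length = 3; 3 ≤ 4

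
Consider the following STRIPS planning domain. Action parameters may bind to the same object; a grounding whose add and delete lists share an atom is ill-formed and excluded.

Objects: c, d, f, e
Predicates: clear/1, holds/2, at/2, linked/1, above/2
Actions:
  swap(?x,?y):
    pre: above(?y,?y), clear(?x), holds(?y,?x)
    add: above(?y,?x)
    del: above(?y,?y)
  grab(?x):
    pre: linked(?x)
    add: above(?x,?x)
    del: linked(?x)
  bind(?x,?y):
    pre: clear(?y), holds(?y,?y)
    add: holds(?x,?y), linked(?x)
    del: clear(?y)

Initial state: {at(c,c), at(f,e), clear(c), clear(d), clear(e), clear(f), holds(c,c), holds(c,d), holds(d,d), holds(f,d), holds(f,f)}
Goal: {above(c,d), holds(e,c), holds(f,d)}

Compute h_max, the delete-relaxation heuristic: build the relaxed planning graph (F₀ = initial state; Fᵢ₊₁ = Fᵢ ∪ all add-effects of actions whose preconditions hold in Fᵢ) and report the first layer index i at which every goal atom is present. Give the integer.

3

F0 = init (11 atoms)
F1 = F0 ∪ {holds(c,f), holds(d,c), holds(d,f), holds(e,c), holds(e,d), holds(e,f), holds(f,c), linked(c), linked(d), linked(e), linked(f)}  (22 atoms)
F2 = F1 ∪ {above(c,c), above(d,d), above(e,e), above(f,f)}  (26 atoms)
F3 = F2 ∪ {above(c,d), above(c,f), above(d,c), above(d,f), above(e,c), above(e,d), above(e,f), above(f,c), above(f,d)}  (35 atoms)
goal ⊆ F3  ⇒  h_max = 3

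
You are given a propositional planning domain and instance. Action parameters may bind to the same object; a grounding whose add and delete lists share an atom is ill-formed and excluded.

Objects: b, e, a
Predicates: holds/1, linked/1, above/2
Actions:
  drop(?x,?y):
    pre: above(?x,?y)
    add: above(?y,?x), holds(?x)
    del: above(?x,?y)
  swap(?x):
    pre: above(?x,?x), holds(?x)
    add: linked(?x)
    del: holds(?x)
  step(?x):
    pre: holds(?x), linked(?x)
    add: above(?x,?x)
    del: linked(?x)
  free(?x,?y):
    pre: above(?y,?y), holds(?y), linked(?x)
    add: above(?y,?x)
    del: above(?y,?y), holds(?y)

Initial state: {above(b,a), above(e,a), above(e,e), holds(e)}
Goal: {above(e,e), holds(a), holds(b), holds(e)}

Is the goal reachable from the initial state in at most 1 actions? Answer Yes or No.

No

1. drop(b,a)  →  {above(a,b), above(e,a), above(e,e), holds(b), holds(e)}
2. drop(a,b)  →  {above(b,a), above(e,a), above(e,e), holds(a), holds(b), holds(e)}
optimal plan length = 2; 2 > 1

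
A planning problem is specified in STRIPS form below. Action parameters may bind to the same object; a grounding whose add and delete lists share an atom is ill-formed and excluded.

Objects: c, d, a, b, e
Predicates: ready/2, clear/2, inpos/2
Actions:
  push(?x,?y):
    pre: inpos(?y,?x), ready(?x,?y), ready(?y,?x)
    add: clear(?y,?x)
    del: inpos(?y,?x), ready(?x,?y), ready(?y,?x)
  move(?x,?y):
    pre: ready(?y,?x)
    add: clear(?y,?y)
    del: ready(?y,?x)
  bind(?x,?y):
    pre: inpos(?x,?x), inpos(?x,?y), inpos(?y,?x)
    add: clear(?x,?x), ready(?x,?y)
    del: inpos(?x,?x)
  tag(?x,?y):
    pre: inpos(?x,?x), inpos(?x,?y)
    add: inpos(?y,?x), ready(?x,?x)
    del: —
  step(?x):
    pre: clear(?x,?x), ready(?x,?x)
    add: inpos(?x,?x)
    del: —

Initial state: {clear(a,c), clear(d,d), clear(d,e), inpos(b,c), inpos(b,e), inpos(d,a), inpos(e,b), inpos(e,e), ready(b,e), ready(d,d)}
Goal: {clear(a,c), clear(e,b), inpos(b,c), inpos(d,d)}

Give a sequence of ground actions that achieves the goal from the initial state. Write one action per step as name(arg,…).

bind(e,b); push(b,e); step(d)

1. bind(e,b)  →  {clear(a,c), clear(d,d), clear(d,e), clear(e,e), inpos(b,c), inpos(b,e), inpos(d,a), inpos(e,b), ready(b,e), ready(d,d), ready(e,b)}
2. push(b,e)  →  {clear(a,c), clear(d,d), clear(d,e), clear(e,b), clear(e,e), inpos(b,c), inpos(b,e), inpos(d,a), ready(d,d)}
3. step(d)  →  {clear(a,c), clear(d,d), clear(d,e), clear(e,b), clear(e,e), inpos(b,c), inpos(b,e), inpos(d,a), inpos(d,d), ready(d,d)}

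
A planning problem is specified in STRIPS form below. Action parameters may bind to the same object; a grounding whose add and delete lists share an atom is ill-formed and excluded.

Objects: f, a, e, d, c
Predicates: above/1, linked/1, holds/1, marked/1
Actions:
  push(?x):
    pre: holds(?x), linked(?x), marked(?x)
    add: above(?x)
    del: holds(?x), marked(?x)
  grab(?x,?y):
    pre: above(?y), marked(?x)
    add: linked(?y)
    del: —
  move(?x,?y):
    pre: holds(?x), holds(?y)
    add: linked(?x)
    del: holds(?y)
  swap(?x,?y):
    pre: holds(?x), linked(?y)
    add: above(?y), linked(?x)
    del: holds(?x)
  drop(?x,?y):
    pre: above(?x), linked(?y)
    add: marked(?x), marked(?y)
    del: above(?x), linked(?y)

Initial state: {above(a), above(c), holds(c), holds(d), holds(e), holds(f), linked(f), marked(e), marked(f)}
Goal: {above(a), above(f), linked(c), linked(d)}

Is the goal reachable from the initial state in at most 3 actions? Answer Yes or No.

Yes

1. grab(f,c)  →  {above(a), above(c), holds(c), holds(d), holds(e), holds(f), linked(c), linked(f), marked(e), marked(f)}
2. swap(d,f)  →  {above(a), above(c), above(f), holds(c), holds(e), holds(f), linked(c), linked(d), linked(f), marked(e), marked(f)}
optimal plan length = 2; 2 ≤ 3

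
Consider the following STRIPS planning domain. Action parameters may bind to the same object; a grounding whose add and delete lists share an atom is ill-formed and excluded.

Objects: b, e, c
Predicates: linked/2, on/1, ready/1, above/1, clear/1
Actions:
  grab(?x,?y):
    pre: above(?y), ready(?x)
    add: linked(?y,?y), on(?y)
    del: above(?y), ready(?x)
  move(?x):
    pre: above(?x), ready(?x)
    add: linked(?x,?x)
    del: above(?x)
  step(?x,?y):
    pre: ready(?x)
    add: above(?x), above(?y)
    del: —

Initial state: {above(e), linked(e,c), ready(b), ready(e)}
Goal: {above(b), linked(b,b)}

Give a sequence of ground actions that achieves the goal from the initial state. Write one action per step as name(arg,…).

1. step(b,b)  →  {above(b), above(e), linked(e,c), ready(b), ready(e)}
2. grab(b,b)  →  {above(e), linked(b,b), linked(e,c), on(b), ready(e)}
3. step(e,b)  →  {above(b), above(e), linked(b,b), linked(e,c), on(b), ready(e)}

step(b,b); grab(b,b); step(e,b)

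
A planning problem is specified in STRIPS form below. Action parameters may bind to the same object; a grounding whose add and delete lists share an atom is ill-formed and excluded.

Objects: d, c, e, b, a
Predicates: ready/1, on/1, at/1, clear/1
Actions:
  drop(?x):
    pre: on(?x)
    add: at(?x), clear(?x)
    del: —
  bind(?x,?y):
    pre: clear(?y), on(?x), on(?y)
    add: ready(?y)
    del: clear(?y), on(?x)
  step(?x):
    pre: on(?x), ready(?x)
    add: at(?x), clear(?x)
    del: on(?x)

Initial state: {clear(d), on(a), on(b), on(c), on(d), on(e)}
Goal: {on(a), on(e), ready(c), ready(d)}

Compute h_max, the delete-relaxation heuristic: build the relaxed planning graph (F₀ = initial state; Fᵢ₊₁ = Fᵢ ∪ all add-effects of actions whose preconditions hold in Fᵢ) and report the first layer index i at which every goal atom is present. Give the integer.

F0 = init (6 atoms)
F1 = F0 ∪ {at(a), at(b), at(c), at(d), at(e), clear(a), clear(b), clear(c), clear(e), ready(d)}  (16 atoms)
F2 = F1 ∪ {ready(a), ready(b), ready(c), ready(e)}  (20 atoms)
goal ⊆ F2  ⇒  h_max = 2

2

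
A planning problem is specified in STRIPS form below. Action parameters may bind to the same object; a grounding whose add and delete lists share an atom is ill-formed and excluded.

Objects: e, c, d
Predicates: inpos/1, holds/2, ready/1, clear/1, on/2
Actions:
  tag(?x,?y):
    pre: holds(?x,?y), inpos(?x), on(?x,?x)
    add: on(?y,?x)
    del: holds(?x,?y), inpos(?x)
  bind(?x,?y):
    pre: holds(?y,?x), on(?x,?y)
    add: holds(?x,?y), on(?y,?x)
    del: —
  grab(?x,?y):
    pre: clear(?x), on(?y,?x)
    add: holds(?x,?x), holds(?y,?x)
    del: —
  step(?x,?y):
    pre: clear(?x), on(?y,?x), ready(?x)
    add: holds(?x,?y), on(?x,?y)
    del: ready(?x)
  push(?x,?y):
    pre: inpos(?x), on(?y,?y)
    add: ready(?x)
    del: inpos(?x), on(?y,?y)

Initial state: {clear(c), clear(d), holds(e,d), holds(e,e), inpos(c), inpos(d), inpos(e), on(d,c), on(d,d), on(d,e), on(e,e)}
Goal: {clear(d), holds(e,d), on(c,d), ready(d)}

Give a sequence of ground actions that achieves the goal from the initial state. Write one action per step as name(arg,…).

1. push(c,e)  →  {clear(c), clear(d), holds(e,d), holds(e,e), inpos(d), inpos(e), on(d,c), on(d,d), on(d,e), ready(c)}
2. step(c,d)  →  {clear(c), clear(d), holds(c,d), holds(e,d), holds(e,e), inpos(d), inpos(e), on(c,d), on(d,c), on(d,d), on(d,e)}
3. push(d,d)  →  {clear(c), clear(d), holds(c,d), holds(e,d), holds(e,e), inpos(e), on(c,d), on(d,c), on(d,e), ready(d)}

push(c,e); step(c,d); push(d,d)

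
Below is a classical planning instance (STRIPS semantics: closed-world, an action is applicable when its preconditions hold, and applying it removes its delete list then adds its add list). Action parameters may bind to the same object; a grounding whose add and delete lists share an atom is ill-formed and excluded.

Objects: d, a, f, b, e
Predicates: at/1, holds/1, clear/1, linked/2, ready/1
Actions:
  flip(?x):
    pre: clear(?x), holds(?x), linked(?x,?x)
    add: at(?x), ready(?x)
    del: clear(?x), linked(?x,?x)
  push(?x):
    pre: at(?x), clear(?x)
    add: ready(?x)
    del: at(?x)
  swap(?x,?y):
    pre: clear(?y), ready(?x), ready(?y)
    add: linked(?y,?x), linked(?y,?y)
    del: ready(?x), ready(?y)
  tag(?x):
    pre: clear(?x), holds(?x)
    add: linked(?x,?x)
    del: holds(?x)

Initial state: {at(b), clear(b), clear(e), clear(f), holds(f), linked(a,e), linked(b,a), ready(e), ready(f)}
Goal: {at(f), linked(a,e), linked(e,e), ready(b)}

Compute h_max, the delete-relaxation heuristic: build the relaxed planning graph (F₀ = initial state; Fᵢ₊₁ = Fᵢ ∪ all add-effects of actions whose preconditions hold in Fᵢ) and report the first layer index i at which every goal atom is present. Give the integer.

2

F0 = init (9 atoms)
F1 = F0 ∪ {linked(e,e), linked(e,f), linked(f,e), linked(f,f), ready(b)}  (14 atoms)
F2 = F1 ∪ {at(f), linked(b,b), linked(b,e), linked(b,f), linked(e,b), linked(f,b)}  (20 atoms)
goal ⊆ F2  ⇒  h_max = 2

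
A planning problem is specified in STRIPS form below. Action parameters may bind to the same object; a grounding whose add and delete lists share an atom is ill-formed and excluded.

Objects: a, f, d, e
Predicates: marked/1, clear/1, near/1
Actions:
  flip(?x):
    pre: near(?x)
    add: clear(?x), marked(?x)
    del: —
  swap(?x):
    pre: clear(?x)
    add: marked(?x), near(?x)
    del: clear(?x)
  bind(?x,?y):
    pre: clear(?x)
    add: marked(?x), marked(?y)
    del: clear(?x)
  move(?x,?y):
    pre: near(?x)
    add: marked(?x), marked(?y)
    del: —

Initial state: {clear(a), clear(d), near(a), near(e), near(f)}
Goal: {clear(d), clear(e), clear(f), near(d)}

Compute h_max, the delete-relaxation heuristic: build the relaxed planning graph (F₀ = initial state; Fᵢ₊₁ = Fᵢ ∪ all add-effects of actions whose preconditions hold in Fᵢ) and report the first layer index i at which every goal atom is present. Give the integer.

1

F0 = init (5 atoms)
F1 = F0 ∪ {clear(e), clear(f), marked(a), marked(d), marked(e), marked(f), near(d)}  (12 atoms)
goal ⊆ F1  ⇒  h_max = 1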